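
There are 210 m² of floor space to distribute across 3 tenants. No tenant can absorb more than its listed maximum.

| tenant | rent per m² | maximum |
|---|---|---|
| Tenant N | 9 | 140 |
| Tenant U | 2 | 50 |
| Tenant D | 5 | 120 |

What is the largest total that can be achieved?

1610

Highest rent per m² first: Tenant N 9 > Tenant D 5 > Tenant U 2.
Tenant N takes 140 to reach its cap of 140 — 70 left.
Tenant D: +70 (room for 120) → 70. Pool exhausted.
Total = 9×140 + 5×70 = 1610.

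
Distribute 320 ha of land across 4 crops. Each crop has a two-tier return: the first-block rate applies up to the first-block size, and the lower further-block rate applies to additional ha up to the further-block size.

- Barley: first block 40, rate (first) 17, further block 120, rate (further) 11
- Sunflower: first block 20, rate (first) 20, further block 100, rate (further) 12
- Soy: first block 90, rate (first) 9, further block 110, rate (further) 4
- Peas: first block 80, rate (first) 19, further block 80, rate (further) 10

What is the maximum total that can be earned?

4680

Rank every tier by rate: Sunflower/tier1 20 > Peas/tier1 19 > Barley/tier1 17 > Sunflower/tier2 12 > Barley/tier2 11 > Peas/tier2 10 > Soy/tier1 9 > Soy/tier2 4.
Sunflower tier1 at 20: fill all 20 — 300 left.
Fill Peas tier1 block (80 at 19) — 220 left.
Barley/tier1 (17): +40 — 180 left.
Fill Sunflower tier2 block (100 at 12) — 80 left.
80 remain; put them into Barley tier2 at 11.
Total = 20×20 + 19×80 + 17×40 + 12×100 + 11×80 = 4680.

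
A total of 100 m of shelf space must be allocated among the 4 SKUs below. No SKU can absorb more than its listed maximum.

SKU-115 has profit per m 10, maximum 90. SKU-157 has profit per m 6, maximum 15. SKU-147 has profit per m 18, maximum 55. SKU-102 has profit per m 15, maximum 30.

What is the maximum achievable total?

1590

Highest profit per m first: SKU-147 18 > SKU-102 15 > SKU-115 10 > SKU-157 6.
SKU-147: +55 to 55 (cap) → 45 left.
Give SKU-102 30 to hit its cap of 30 → 15 left.
SKU-115: +15 (room for 90) → 15. Pool exhausted.
Total = 10×15 + 18×55 + 15×30 = 1590.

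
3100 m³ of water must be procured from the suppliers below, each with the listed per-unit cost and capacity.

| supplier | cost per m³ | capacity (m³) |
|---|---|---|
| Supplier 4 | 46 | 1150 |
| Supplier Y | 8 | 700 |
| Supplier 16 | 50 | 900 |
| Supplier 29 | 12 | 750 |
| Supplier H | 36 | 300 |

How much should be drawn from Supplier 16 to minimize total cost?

200

Cheapest first:
Supplier Y at 8: take all 700 m³ → 2400 still needed.
Supplier 29 at 12: take all 750 m³ → 1650 still needed.
Take 300 from Supplier H at 36 → need 1350 more.
Supplier 4 at 46: take all 1150 m³ → 200 still needed.
Supplier 16 at 50: take 200 of its 900 → requirement met.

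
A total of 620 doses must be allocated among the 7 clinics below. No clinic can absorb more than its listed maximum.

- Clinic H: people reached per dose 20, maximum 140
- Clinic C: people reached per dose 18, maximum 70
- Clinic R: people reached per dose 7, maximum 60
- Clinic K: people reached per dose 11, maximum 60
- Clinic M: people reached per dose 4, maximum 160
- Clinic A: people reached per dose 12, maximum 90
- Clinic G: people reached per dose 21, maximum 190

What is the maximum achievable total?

Order the clinics by people reached per dose: Clinic G 21 > Clinic H 20 > Clinic C 18 > Clinic A 12 > Clinic K 11 > Clinic R 7 > Clinic M 4.
Clinic G: +190 to 190 (cap) ; 430 left.
Clinic H: +140 to 140 (cap) ; 290 left.
Clinic C: +70 to 70 (cap) ; 220 left.
Clinic A takes 90 to reach its cap of 90 ; 130 left.
Clinic K takes 60 to reach its cap of 60 ; 70 left.
Clinic R takes 60 to reach its cap of 60 ; 10 left.
Only 10 left; Clinic M takes them to reach 10.
Total = 20×140 + 18×70 + 7×60 + 11×60 + 4×10 + 12×90 + 21×190 = 10250.

10250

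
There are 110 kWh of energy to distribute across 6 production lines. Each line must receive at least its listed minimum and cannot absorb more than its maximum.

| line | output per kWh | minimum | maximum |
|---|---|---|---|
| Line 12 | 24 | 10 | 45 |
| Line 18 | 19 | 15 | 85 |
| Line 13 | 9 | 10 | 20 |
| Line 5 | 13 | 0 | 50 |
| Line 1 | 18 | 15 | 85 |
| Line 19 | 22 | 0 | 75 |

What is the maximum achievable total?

Meeting every minimum uses 10+15+10+0+15+0 = 50 kWh, leaving 60.
Rank by output per kWh: Line 12 24 > Line 19 22 > Line 18 19 > Line 1 18 > Line 5 13 > Line 13 9.
Line 12: +35 to 45 (cap) — 25 left.
Only 25 left; Line 19 takes them to reach 25.
Total = 24×45 + 19×15 + 9×10 + 18×15 + 22×25 = 2275.

2275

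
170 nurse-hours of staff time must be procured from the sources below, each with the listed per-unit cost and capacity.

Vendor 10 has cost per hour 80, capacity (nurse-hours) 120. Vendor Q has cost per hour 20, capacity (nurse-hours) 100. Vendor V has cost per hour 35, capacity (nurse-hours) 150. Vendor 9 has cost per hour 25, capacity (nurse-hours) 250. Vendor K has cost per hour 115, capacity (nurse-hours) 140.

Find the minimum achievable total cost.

Cheapest first:
Vendor Q at 20: take all 100 nurse-hours ; 70 still needed.
Take 70 from Vendor 9 at 25 to finish.
Vendor V, Vendor 10, Vendor K: unused.
Cost = 100×20 + 70×25 = 3750.

3750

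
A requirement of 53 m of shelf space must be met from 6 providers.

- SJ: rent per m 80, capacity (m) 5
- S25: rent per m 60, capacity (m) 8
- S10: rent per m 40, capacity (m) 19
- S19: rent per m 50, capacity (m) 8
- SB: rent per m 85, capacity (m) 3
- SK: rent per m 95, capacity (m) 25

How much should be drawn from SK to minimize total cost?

Use providers in increasing cost order.
S10 at 40: take all 19 m ; 34 still needed.
S19 (50): use full 8 ; 26 m to go.
S25 (60): use full 8 ; 18 m to go.
SJ (80): use full 5 ; 13 m to go.
Take 3 from SB at 85 ; need 10 more.
Take 10 from SK at 95 to finish.

10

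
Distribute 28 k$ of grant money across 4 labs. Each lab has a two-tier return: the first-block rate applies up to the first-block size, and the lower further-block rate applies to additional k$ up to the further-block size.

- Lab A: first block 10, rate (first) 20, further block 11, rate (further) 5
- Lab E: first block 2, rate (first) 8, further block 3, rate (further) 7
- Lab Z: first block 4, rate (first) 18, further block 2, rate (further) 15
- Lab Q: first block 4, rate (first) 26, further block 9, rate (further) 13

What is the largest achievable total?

510

Order all 8 blocks by rate: Lab Q/tier1 26 > Lab A/tier1 20 > Lab Z/tier1 18 > Lab Z/tier2 15 > Lab Q/tier2 13 > Lab E/tier1 8 > Lab E/tier2 7 > Lab A/tier2 5.
Fill Lab Q tier1 block (4 at 26) → 24 left.
Fill Lab A tier1 block (10 at 20) → 14 left.
Lab Z/tier1 (18): +4 → 10 left.
Lab Z tier2 at 15: fill all 2 → 8 left.
8 remain; put them into Lab Q tier2 at 13.
Total = 26×4 + 20×10 + 18×4 + 15×2 + 13×8 = 510.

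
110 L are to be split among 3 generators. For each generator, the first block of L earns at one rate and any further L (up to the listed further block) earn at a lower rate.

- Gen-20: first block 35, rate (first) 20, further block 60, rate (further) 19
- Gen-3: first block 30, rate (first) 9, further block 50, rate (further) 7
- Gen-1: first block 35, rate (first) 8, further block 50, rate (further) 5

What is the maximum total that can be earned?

1975

Rank every tier by rate: Gen-20/T1 20 > Gen-20/T2 19 > Gen-3/T1 9 > Gen-1/T1 8 > Gen-3/T2 7 > Gen-1/T2 5.
Gen-20 T1 at 20: fill all 35 → 75 left.
Gen-20 T2 at 19: fill all 60 → 15 left.
Gen-3 T1 at 9: only 15 left, fill 15.
Total = 20×35 + 19×60 + 9×15 = 1975.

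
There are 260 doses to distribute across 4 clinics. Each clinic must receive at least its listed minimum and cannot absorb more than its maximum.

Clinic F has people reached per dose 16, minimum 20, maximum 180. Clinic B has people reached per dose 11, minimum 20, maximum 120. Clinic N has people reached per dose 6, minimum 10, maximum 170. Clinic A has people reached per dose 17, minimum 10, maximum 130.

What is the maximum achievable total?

4090

Meeting every minimum uses 20+20+10+10 = 60 doses, leaving 200.
Highest people reached per dose first: Clinic A 17 > Clinic F 16 > Clinic B 11 > Clinic N 6.
Clinic A takes 120 more to reach its cap of 130 ; 80 left.
Clinic F has room for 160 more but only 80 remain, so it gets 100.
Total = 16×100 + 11×20 + 6×10 + 17×130 = 4090.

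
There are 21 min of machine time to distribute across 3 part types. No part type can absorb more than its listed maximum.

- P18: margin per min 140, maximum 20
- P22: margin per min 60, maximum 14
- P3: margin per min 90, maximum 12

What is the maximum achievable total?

2890

Order the part types by margin per min: P18 140 > P3 90 > P22 60.
P18 takes 20 to reach its cap of 20 ; 1 left.
P3: +1 (room for 12) → 1. Pool exhausted.
Total = 140×20 + 90×1 = 2890.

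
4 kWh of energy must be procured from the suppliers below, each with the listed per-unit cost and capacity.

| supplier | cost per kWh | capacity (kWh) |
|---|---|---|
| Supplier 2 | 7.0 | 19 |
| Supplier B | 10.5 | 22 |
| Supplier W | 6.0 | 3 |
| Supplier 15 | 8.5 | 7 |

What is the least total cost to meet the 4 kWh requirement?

25

Fill from the cheapest supplier first.
Supplier W (6.0): use full 3 → 1 kWh to go.
Take 1 from Supplier 2 at 7.0 to finish.
Supplier 15, Supplier B: unused.
Cost = 3×6.0 + 1×7.0 = 25.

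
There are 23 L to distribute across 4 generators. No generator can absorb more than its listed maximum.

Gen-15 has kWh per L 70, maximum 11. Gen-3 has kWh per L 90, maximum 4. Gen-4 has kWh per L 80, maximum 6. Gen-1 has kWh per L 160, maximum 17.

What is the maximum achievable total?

Rank by kWh per L: Gen-1 160 > Gen-3 90 > Gen-4 80 > Gen-15 70.
Gen-1 takes 17 to reach its cap of 17 ; 6 left.
Gen-3 takes 4 to reach its cap of 4 ; 2 left.
Gen-4 has room for 6 but only 2 remain, so it gets 2.
Total = 90×4 + 80×2 + 160×17 = 3240.

3240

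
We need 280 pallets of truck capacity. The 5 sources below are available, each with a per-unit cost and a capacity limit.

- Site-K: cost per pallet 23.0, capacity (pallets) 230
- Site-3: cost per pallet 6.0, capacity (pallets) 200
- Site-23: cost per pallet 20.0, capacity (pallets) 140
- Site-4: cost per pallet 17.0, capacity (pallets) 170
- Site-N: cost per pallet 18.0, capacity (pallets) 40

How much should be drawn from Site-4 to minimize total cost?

Cheapest first:
Site-3 at 6.0: take all 200 pallets → 80 still needed.
Site-4 (17.0): take the remaining 80 → done.
Site-N, Site-23, Site-K: unused.

80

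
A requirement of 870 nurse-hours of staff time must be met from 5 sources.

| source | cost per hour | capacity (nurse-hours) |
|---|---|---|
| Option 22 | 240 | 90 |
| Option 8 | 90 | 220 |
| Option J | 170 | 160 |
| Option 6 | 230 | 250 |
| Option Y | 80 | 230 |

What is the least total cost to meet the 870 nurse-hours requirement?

Cheapest first:
Take 230 from Option Y at 80 → need 640 more.
Option 8 at 90: take all 220 nurse-hours → 420 still needed.
Take 160 from Option J at 170 → need 260 more.
Option 6 (230): use full 250 → 10 nurse-hours to go.
Option 22 (240): take the remaining 10 → done.
Cost = 230×80 + 220×90 + 160×170 + 250×230 + 10×240 = 125300.

125300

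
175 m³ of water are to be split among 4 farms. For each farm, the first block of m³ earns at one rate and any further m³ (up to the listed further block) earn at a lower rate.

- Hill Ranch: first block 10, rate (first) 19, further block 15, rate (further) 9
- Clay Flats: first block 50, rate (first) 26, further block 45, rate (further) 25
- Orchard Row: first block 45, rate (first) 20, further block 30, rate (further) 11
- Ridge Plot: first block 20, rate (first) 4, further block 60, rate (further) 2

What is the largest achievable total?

Order all 8 blocks by rate: Clay Flats/tier1 26 > Clay Flats/tier2 25 > Orchard Row/tier1 20 > Hill Ranch/tier1 19 > Orchard Row/tier2 11 > Hill Ranch/tier2 9 > Ridge Plot/tier1 4 > Ridge Plot/tier2 2.
Fill Clay Flats tier1 block (50 at 26) ; 125 left.
Fill Clay Flats tier2 block (45 at 25) ; 80 left.
Orchard Row tier1 at 20: fill all 45 ; 35 left.
Hill Ranch tier1 at 19: fill all 10 ; 25 left.
Orchard Row/tier2: +25 of 30 at 11; pool empty.
Total = 26×50 + 25×45 + 20×45 + 19×10 + 11×25 = 3790.

3790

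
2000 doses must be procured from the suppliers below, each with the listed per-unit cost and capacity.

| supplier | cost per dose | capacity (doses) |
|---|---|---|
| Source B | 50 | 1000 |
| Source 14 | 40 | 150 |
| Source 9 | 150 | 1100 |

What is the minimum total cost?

183500

Cheapest first:
Source 14 at 40: take all 150 doses — 1850 still needed.
Source B at 50: take all 1000 doses — 850 still needed.
Take 850 from Source 9 at 150 to finish.
Cost = 150×40 + 1000×50 + 850×150 = 183500.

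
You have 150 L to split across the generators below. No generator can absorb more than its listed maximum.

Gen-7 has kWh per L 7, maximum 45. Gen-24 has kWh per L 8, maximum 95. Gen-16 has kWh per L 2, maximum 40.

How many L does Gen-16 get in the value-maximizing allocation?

Highest kWh per L first: Gen-24 8 > Gen-7 7 > Gen-16 2.
Gen-24 takes 95 to reach its cap of 95 — 55 left.
Gen-7 takes 45 to reach its cap of 45 — 10 left.
Only 10 left; Gen-16 takes them to reach 10.

10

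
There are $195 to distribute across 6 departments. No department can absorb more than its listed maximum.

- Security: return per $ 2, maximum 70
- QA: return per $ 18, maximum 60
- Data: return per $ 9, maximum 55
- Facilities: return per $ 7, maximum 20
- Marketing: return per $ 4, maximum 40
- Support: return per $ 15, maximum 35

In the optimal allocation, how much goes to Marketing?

Rank by return per $: QA 18 > Support 15 > Data 9 > Facilities 7 > Marketing 4 > Security 2.
QA takes 60 to reach its cap of 60 — 135 left.
Give Support 35 to hit its cap of 35 — 100 left.
Data: +55 to 55 (cap) — 45 left.
Facilities takes 20 to reach its cap of 20 — 25 left.
Marketing has room for 40 but only 25 remain, so it gets 25.

25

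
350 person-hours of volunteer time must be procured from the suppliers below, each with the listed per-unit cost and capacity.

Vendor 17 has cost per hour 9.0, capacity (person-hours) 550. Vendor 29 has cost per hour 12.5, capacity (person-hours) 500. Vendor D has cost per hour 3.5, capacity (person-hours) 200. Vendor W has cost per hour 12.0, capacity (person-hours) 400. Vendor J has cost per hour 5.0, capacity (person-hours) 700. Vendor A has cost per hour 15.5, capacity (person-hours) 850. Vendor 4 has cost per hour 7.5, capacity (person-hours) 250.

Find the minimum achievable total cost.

Cheapest first:
Take 200 from Vendor D at 3.5 — need 150 more.
Vendor J (5.0): take the remaining 150 — done.
Vendor 4, Vendor 17, Vendor W, Vendor 29, Vendor A: unused.
Cost = 200×3.5 + 150×5.0 = 1450.

1450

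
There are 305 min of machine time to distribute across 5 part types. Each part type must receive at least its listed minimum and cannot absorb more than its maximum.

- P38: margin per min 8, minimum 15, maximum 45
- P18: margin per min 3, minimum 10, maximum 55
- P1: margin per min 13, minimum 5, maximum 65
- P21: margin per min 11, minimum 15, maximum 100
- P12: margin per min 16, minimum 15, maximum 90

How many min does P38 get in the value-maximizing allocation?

Meeting every minimum uses 15+10+5+15+15 = 60 min, leaving 245.
Order the part types by margin per min: P12 16 > P1 13 > P21 11 > P38 8 > P18 3.
P12 takes 75 more to reach its cap of 90 → 170 left.
P1: +60 to 65 (cap) → 110 left.
Give P21 85 more to hit its cap of 100 → 25 left.
P38 has room for 30 more but only 25 remain, so it gets 40.

40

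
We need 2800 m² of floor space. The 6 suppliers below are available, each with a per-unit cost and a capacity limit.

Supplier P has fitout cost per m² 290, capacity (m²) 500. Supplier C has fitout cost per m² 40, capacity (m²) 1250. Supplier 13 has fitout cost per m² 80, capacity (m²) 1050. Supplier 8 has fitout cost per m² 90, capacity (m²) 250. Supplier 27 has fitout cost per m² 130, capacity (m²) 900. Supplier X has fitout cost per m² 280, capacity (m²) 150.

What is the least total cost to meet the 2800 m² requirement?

Fill from the cheapest supplier first.
Take 1250 from Supplier C at 40 — need 1550 more.
Supplier 13 (80): use full 1050 — 500 m² to go.
Supplier 8 at 90: take all 250 m² — 250 still needed.
Take 250 from Supplier 27 at 130 to finish.
Supplier X, Supplier P: unused.
Cost = 1250×40 + 1050×80 + 250×90 + 250×130 = 189000.

189000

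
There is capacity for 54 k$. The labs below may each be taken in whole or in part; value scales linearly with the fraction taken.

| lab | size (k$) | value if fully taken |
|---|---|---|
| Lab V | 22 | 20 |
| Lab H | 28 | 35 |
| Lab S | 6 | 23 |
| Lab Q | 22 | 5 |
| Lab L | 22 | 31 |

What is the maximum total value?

86.5

Sort by value density: Lab S 23/6≈3.83, Lab L 31/22≈1.41, Lab H 35/28≈1.25, Lab V 20/22≈0.909, Lab Q 5/22≈0.227.
Lab S: take in full, 6 k$ for value 23 — 48 left.
Lab L: take in full, 22 k$ for value 31 — 26 left.
26 k$ left: a 26/28 share of Lab H gives 35×26/28 = 32.5.
Total value = 86.5.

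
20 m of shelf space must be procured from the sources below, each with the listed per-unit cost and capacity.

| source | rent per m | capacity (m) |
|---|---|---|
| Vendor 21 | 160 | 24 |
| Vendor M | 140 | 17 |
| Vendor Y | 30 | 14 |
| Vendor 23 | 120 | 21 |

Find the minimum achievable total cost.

1140

Fill from the cheapest source first.
Vendor Y at 30: take all 14 m — 6 still needed.
Vendor 23 (120): take the remaining 6 — done.
Vendor M, Vendor 21: unused.
Cost = 14×30 + 6×120 = 1140.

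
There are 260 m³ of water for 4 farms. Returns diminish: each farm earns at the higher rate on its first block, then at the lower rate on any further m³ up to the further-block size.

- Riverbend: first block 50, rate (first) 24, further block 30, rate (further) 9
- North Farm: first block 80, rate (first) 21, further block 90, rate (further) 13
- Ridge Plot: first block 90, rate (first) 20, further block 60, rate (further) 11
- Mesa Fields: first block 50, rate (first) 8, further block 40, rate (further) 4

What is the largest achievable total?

5200

Treat each block as its own option and order by rate: Riverbend/tier1 24 > North Farm/tier1 21 > Ridge Plot/tier1 20 > North Farm/tier2 13 > Ridge Plot/tier2 11 > Riverbend/tier2 9 > Mesa Fields/tier1 8 > Mesa Fields/tier2 4.
Riverbend tier1 at 24: fill all 50 — 210 left.
North Farm tier1 at 21: fill all 80 — 130 left.
Ridge Plot tier1 at 20: fill all 90 — 40 left.
North Farm/tier2: +40 of 90 at 13; pool empty.
Total = 24×50 + 21×80 + 20×90 + 13×40 = 5200.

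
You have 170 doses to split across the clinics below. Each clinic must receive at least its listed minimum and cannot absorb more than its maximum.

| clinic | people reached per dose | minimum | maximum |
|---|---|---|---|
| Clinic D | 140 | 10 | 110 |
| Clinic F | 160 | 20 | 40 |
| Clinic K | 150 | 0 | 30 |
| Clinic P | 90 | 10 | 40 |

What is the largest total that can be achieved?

24400

Meeting every minimum uses 10+20+0+10 = 40 doses, leaving 130.
Order the clinics by people reached per dose: Clinic F 160 > Clinic K 150 > Clinic D 140 > Clinic P 90.
Give Clinic F 20 more to hit its cap of 40 ; 110 left.
Give Clinic K 30 more to hit its cap of 30 ; 80 left.
Only 80 left; Clinic D takes them to reach 90.
Total = 140×90 + 160×40 + 150×30 + 90×10 = 24400.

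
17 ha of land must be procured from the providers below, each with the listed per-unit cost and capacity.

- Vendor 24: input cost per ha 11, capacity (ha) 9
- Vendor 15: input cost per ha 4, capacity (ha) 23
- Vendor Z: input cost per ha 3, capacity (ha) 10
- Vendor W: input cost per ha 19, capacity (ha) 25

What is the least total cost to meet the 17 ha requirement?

58

Cheapest first:
Vendor Z (3): use full 10 → 7 ha to go.
Take 7 from Vendor 15 at 4 to finish.
Vendor 24, Vendor W: unused.
Cost = 10×3 + 7×4 = 58.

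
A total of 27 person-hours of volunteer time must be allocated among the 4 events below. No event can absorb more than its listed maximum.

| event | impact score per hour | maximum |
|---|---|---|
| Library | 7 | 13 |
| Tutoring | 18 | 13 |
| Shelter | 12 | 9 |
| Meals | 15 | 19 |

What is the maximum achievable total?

Order the events by impact score per hour: Tutoring 18 > Meals 15 > Shelter 12 > Library 7.
Give Tutoring 13 to hit its cap of 13 — 14 left.
Meals has room for 19 but only 14 remain, so it gets 14.
Total = 18×13 + 15×14 = 444.

444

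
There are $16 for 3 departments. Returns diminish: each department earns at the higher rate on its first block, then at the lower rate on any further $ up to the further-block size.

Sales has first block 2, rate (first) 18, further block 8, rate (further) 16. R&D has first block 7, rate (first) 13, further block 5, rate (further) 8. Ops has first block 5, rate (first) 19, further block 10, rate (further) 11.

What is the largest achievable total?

Rank every tier by rate: Ops/first 19 > Sales/first 18 > Sales/second 16 > R&D/first 13 > Ops/second 11 > R&D/second 8.
Fill Ops first block (5 at 19) ; 11 left.
Fill Sales first block (2 at 18) ; 9 left.
Sales/second (16): +8 ; 1 left.
R&D first at 13: only 1 left, fill 1.
Total = 19×5 + 18×2 + 16×8 + 13×1 = 272.

272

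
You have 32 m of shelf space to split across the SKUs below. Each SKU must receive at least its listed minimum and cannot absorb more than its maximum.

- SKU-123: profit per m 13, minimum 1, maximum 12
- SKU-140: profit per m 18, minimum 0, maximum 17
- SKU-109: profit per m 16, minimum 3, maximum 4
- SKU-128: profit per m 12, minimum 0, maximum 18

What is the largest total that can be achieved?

513

Meeting every minimum uses 1+0+3+0 = 4 m, leaving 28.
Order the SKUs by profit per m: SKU-140 18 > SKU-109 16 > SKU-123 13 > SKU-128 12.
SKU-140: +17 to 17 (cap) → 11 left.
SKU-109 takes 1 more to reach its cap of 4 → 10 left.
SKU-123 has room for 11 more but only 10 remain, so it gets 11.
Total = 13×11 + 18×17 + 16×4 = 513.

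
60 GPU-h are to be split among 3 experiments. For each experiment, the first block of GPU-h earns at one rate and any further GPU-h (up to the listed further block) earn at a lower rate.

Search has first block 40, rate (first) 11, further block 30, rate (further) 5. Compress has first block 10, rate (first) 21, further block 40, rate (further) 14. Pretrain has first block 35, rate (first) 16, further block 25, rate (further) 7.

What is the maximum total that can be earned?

Treat each block as its own option and order by rate: Compress/first 21 > Pretrain/first 16 > Compress/second 14 > Search/first 11 > Pretrain/second 7 > Search/second 5.
Compress/first (21): +10 — 50 left.
Pretrain first at 16: fill all 35 — 15 left.
Compress/second: +15 of 40 at 14; pool empty.
Total = 21×10 + 16×35 + 14×15 = 980.

980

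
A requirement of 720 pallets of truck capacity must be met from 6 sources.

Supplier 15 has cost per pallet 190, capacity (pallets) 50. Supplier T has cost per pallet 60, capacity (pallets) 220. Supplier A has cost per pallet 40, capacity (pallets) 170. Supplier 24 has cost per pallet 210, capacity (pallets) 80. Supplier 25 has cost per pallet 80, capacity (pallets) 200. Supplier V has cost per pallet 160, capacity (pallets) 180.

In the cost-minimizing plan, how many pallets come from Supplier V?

Use sources in increasing cost order.
Supplier A at 40: take all 170 pallets → 550 still needed.
Supplier T (60): use full 220 → 330 pallets to go.
Supplier 25 (80): use full 200 → 130 pallets to go.
Supplier V at 160: take 130 of its 180 → requirement met.
Supplier 15, Supplier 24: unused.

130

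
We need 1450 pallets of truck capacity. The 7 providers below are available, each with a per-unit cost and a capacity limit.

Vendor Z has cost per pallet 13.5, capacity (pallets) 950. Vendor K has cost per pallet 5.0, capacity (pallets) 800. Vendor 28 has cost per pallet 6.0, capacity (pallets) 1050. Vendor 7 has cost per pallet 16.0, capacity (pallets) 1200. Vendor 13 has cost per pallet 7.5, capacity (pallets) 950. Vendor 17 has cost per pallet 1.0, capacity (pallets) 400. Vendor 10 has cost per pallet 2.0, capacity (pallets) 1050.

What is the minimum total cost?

2500

Cheapest first:
Take 400 from Vendor 17 at 1.0 → need 1050 more.
Vendor 10 (2.0): use full 1050 → 0 pallets to go.
Vendor K, Vendor 28, Vendor 13, Vendor Z, Vendor 7: unused.
Cost = 400×1.0 + 1050×2.0 = 2500.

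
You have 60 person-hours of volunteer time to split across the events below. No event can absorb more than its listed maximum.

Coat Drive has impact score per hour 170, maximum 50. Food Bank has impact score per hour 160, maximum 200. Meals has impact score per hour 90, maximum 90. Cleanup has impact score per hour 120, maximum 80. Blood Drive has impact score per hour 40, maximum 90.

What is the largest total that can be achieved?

Rank by impact score per hour: Coat Drive 170 > Food Bank 160 > Cleanup 120 > Meals 90 > Blood Drive 40.
Coat Drive: +50 to 50 (cap) — 10 left.
Food Bank: +10 (room for 200) → 10. Pool exhausted.
Total = 170×50 + 160×10 = 10100.

10100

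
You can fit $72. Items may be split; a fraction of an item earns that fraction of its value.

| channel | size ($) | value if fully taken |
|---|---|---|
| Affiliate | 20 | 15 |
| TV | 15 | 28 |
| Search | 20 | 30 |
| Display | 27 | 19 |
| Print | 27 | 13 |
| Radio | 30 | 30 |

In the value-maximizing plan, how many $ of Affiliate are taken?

Best value per unit of size first: TV 28/15≈1.87, Search 30/20≈1.5, Radio 30/30≈1, Affiliate 15/20≈0.75, Display 19/27≈0.704, Print 13/27≈0.481.
TV: take in full, 15 $ for value 28 ; 57 left.
All 20 $ of Search fit (value 30) ; 37 remain.
Take all of Radio (30 $, value 30) ; 7 $ left.
7 $ left: a 7/20 share of Affiliate gives 15×7/20 = 5.25.

7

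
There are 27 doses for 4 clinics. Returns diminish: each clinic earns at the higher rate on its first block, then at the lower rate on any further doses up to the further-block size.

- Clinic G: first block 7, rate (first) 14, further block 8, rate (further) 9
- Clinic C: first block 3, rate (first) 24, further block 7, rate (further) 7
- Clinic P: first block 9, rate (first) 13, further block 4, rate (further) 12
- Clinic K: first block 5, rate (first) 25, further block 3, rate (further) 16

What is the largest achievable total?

Treat each block as its own option and order by rate: Clinic K/first 25 > Clinic C/first 24 > Clinic K/second 16 > Clinic G/first 14 > Clinic P/first 13 > Clinic P/second 12 > Clinic G/second 9 > Clinic C/second 7.
Clinic K/first (25): +5 → 22 left.
Clinic C first at 24: fill all 3 → 19 left.
Clinic K second at 16: fill all 3 → 16 left.
Clinic G first at 14: fill all 7 → 9 left.
Clinic P/first (13): +9 → 0 left.
Total = 25×5 + 24×3 + 16×3 + 14×7 + 13×9 = 460.

460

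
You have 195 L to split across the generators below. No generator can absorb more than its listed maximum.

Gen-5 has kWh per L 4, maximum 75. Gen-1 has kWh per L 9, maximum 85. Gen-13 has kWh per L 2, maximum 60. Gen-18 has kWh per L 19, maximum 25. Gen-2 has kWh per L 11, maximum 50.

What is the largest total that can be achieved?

1930

Order the generators by kWh per L: Gen-18 19 > Gen-2 11 > Gen-1 9 > Gen-5 4 > Gen-13 2.
Give Gen-18 25 to hit its cap of 25 — 170 left.
Gen-2 takes 50 to reach its cap of 50 — 120 left.
Gen-1 takes 85 to reach its cap of 85 — 35 left.
Only 35 left; Gen-5 takes them to reach 35.
Total = 4×35 + 9×85 + 19×25 + 11×50 = 1930.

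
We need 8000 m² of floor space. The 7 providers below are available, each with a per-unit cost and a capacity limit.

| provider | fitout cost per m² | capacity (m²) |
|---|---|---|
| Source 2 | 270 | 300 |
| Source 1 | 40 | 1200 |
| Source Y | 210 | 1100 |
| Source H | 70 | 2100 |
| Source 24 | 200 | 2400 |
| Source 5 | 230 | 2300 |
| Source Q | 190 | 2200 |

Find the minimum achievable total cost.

1114000

Use providers in increasing cost order.
Take 1200 from Source 1 at 40 → need 6800 more.
Source H (70): use full 2100 → 4700 m² to go.
Source Q at 190: take all 2200 m² → 2500 still needed.
Source 24 at 200: take all 2400 m² → 100 still needed.
Source Y at 210: take 100 of its 1100 → requirement met.
Source 5, Source 2: unused.
Cost = 1200×40 + 2100×70 + 2200×190 + 2400×200 + 100×210 = 1114000.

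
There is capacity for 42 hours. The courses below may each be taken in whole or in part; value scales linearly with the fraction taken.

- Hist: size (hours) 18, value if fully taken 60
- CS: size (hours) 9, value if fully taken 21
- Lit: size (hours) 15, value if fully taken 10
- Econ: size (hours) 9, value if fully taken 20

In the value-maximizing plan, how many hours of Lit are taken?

6

Rank by value-to-size ratio: Hist 60/18≈3.33, CS 21/9≈2.33, Econ 20/9≈2.22, Lit 10/15≈0.667.
Hist: take in full, 18 hours for value 60 ; 24 left.
All 9 hours of CS fit (value 21) ; 15 remain.
All 9 hours of Econ fit (value 20) ; 6 remain.
Only 6 hours remain; take 6/15 of Lit for value 10×6/15 = 4.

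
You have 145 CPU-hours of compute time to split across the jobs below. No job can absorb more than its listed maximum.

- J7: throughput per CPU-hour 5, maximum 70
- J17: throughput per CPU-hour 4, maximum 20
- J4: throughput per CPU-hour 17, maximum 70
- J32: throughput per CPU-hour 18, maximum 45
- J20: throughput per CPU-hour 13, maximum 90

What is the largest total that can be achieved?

Order the jobs by throughput per CPU-hour: J32 18 > J4 17 > J20 13 > J7 5 > J17 4.
J32 takes 45 to reach its cap of 45 → 100 left.
J4: +70 to 70 (cap) → 30 left.
J20: +30 (room for 90) → 30. Pool exhausted.
Total = 17×70 + 18×45 + 13×30 = 2390.

2390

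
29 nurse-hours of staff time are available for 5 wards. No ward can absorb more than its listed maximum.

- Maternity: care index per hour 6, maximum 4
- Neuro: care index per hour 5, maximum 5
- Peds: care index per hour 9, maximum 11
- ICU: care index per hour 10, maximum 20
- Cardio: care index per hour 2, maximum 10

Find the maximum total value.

Order the wards by care index per hour: ICU 10 > Peds 9 > Maternity 6 > Neuro 5 > Cardio 2.
ICU takes 20 to reach its cap of 20 — 9 left.
Peds: +9 (room for 11) → 9. Pool exhausted.
Total = 9×9 + 10×20 = 281.

281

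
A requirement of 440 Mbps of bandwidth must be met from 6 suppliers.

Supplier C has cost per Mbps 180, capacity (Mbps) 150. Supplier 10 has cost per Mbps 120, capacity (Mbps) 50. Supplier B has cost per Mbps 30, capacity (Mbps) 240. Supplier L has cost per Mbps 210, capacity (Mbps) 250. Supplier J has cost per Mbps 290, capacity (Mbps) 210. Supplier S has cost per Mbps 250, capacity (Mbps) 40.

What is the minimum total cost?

Cheapest first:
Take 240 from Supplier B at 30 ; need 200 more.
Supplier 10 at 120: take all 50 Mbps ; 150 still needed.
Take 150 from Supplier C at 180 ; need 0 more.
Supplier L, Supplier S, Supplier J: unused.
Cost = 240×30 + 50×120 + 150×180 = 40200.

40200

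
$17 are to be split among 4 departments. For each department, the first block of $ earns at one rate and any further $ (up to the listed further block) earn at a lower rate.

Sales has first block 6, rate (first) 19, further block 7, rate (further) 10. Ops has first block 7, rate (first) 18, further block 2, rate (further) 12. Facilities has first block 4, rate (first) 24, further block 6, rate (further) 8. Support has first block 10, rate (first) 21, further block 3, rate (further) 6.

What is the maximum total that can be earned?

Rank every tier by rate: Facilities/first 24 > Support/first 21 > Sales/first 19 > Ops/first 18 > Ops/second 12 > Sales/second 10 > Facilities/second 8 > Support/second 6.
Facilities/first (24): +4 — 13 left.
Fill Support first block (10 at 21) — 3 left.
Sales/first: +3 of 6 at 19; pool empty.
Total = 24×4 + 21×10 + 19×3 = 363.

363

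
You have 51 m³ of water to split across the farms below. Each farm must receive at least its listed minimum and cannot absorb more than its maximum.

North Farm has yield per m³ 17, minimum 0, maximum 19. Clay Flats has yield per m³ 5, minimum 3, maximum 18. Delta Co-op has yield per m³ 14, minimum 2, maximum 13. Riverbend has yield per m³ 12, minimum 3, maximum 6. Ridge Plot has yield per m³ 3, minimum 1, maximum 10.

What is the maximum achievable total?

Meeting every minimum uses 0+3+2+3+1 = 9 m³, leaving 42.
Highest yield per m³ first: North Farm 17 > Delta Co-op 14 > Riverbend 12 > Clay Flats 5 > Ridge Plot 3.
North Farm takes 19 more to reach its cap of 19 → 23 left.
Give Delta Co-op 11 more to hit its cap of 13 → 12 left.
Riverbend: +3 to 6 (cap) → 9 left.
Clay Flats has room for 15 more but only 9 remain, so it gets 12.
Total = 17×19 + 5×12 + 14×13 + 12×6 + 3×1 = 640.

640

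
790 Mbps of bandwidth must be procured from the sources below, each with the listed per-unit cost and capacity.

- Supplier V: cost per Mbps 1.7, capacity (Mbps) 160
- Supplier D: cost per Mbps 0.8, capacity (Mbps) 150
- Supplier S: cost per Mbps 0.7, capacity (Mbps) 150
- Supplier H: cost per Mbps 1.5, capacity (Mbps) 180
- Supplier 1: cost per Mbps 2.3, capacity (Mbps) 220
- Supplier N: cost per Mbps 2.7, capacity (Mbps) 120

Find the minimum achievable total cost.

Cheapest first:
Supplier S (0.7): use full 150 → 640 Mbps to go.
Take 150 from Supplier D at 0.8 → need 490 more.
Supplier H at 1.5: take all 180 Mbps → 310 still needed.
Supplier V at 1.7: take all 160 Mbps → 150 still needed.
Supplier 1 (2.3): take the remaining 150 → done.
Supplier N: unused.
Cost = 150×0.7 + 150×0.8 + 180×1.5 + 160×1.7 + 150×2.3 = 1112.

1112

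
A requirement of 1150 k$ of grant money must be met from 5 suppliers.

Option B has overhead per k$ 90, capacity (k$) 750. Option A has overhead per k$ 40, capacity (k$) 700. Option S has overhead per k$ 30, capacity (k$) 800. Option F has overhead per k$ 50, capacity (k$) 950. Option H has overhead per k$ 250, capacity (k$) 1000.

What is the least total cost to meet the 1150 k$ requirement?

38000

Fill from the cheapest supplier first.
Option S at 30: take all 800 k$ — 350 still needed.
Option A (40): take the remaining 350 — done.
Option F, Option B, Option H: unused.
Cost = 800×30 + 350×40 = 38000.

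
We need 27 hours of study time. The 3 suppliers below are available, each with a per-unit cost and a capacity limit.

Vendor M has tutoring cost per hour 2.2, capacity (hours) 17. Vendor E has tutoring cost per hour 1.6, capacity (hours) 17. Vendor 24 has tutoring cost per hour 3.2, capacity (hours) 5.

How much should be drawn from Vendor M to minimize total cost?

10

Use suppliers in increasing cost order.
Vendor E at 1.6: take all 17 hours ; 10 still needed.
Vendor M (2.2): take the remaining 10 ; done.
Vendor 24: unused.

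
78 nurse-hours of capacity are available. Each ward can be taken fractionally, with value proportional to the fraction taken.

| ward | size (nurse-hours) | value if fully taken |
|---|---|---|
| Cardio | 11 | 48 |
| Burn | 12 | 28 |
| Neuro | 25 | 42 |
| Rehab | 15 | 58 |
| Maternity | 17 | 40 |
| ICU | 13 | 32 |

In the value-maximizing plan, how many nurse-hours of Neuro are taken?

10

Best value per unit of size first: Cardio 48/11≈4.36, Rehab 58/15≈3.87, ICU 32/13≈2.46, Maternity 40/17≈2.35, Burn 28/12≈2.33, Neuro 42/25≈1.68.
Cardio: take in full, 11 nurse-hours for value 48 ; 67 left.
Rehab: take in full, 15 nurse-hours for value 58 ; 52 left.
ICU: take in full, 13 nurse-hours for value 32 ; 39 left.
Maternity: take in full, 17 nurse-hours for value 40 ; 22 left.
Take all of Burn (12 nurse-hours, value 28) ; 10 nurse-hours left.
Only 10 nurse-hours remain; take 10/25 of Neuro for value 42×10/25 = 16.8.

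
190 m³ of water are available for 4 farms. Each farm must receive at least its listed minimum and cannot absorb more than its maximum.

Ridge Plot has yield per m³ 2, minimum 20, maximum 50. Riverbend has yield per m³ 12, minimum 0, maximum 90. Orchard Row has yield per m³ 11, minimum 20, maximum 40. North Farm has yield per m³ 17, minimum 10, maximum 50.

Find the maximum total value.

Meeting every minimum uses 20+0+20+10 = 50 m³, leaving 140.
Highest yield per m³ first: North Farm 17 > Riverbend 12 > Orchard Row 11 > Ridge Plot 2.
North Farm takes 40 more to reach its cap of 50 ; 100 left.
Riverbend takes 90 more to reach its cap of 90 ; 10 left.
Orchard Row has room for 20 more but only 10 remain, so it gets 30.
Total = 2×20 + 12×90 + 11×30 + 17×50 = 2300.

2300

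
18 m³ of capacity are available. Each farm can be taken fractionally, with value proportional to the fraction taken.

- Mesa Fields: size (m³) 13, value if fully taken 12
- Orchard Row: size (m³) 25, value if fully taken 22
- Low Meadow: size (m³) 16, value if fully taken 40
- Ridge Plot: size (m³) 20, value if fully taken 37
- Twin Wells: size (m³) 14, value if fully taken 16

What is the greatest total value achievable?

Rank by value-to-size ratio: Low Meadow 40/16≈2.5, Ridge Plot 37/20≈1.85, Twin Wells 16/14≈1.14, Mesa Fields 12/13≈0.923, Orchard Row 22/25≈0.88.
All 16 m³ of Low Meadow fit (value 40) — 2 remain.
2 m³ left: a 2/20 share of Ridge Plot gives 37×2/20 = 3.7.
Total value = 43.7.

43.7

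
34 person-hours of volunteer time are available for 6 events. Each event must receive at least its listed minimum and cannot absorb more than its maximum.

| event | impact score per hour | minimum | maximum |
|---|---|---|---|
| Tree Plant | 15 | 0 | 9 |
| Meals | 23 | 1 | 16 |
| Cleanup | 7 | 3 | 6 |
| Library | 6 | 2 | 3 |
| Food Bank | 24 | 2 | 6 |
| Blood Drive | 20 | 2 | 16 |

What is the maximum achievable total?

Meeting every minimum uses 0+1+3+2+2+2 = 10 person-hours, leaving 24.
Highest impact score per hour first: Food Bank 24 > Meals 23 > Blood Drive 20 > Tree Plant 15 > Cleanup 7 > Library 6.
Food Bank takes 4 more to reach its cap of 6 — 20 left.
Give Meals 15 more to hit its cap of 16 — 5 left.
Only 5 left; Blood Drive takes them to reach 7.
Total = 23×16 + 7×3 + 6×2 + 24×6 + 20×7 = 685.

685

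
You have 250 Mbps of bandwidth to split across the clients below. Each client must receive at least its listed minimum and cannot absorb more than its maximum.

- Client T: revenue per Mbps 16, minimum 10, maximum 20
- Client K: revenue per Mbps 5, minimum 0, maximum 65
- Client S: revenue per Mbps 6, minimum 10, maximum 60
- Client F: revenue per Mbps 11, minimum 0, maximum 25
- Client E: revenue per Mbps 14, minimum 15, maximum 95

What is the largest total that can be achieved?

Meeting every minimum uses 10+0+10+0+15 = 35 Mbps, leaving 215.
Order the clients by revenue per Mbps: Client T 16 > Client E 14 > Client F 11 > Client S 6 > Client K 5.
Client T takes 10 more to reach its cap of 20 → 205 left.
Client E takes 80 more to reach its cap of 95 → 125 left.
Client F: +25 to 25 (cap) → 100 left.
Give Client S 50 more to hit its cap of 60 → 50 left.
Only 50 left; Client K takes them to reach 50.
Total = 16×20 + 5×50 + 6×60 + 11×25 + 14×95 = 2535.

2535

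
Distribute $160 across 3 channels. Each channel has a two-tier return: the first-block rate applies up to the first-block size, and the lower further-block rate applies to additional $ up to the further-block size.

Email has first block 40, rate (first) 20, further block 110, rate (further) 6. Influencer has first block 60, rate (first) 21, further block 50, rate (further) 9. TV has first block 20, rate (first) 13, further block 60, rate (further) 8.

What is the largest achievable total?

2680

Rank every tier by rate: Influencer/first 21 > Email/first 20 > TV/first 13 > Influencer/second 9 > TV/second 8 > Email/second 6.
Fill Influencer first block (60 at 21) — 100 left.
Email first at 20: fill all 40 — 60 left.
Fill TV first block (20 at 13) — 40 left.
Influencer second at 9: only 40 left, fill 40.
Total = 21×60 + 20×40 + 13×20 + 9×40 = 2680.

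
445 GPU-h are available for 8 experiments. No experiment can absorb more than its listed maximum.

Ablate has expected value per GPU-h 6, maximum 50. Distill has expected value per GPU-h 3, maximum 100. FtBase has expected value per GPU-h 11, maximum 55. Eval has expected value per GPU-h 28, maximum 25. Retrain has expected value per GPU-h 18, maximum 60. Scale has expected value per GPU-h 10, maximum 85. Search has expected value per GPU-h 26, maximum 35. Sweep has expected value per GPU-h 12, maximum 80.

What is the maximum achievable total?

Order the experiments by expected value per GPU-h: Eval 28 > Search 26 > Retrain 18 > Sweep 12 > FtBase 11 > Scale 10 > Ablate 6 > Distill 3.
Eval takes 25 to reach its cap of 25 ; 420 left.
Give Search 35 to hit its cap of 35 ; 385 left.
Retrain takes 60 to reach its cap of 60 ; 325 left.
Sweep: +80 to 80 (cap) ; 245 left.
Give FtBase 55 to hit its cap of 55 ; 190 left.
Scale: +85 to 85 (cap) ; 105 left.
Ablate: +50 to 50 (cap) ; 55 left.
Distill has room for 100 but only 55 remain, so it gets 55.
Total = 6×50 + 3×55 + 11×55 + 28×25 + 18×60 + 10×85 + 26×35 + 12×80 = 5570.

5570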